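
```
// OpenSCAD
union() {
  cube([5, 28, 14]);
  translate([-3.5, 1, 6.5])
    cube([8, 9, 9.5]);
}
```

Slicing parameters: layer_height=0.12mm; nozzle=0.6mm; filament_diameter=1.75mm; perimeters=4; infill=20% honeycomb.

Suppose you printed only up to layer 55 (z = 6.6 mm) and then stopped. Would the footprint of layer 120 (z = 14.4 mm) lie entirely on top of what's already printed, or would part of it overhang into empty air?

Compare the two slices. At z = 6.6: the cube is present — its section is the full 5×28 rectangle (area 140.00 mm²); the cube at (-3.5, 1) (footprint 8×9) is included at this height (area 72.00 mm²); Merging all regions: the regions partially overlap — summed areas 212.00 mm² minus the doubly-counted overlap 40.50 mm² gives 171.50 mm² — area = 171.50 mm². At z = 14.4: the cube does not reach this height (z outside [0, 14]); the cube at (-3.5, 1) (footprint 8×9) is included at this height (area 72.00 mm²); Taking the union: only the 8×9 cube at (-3.5, 1) is present, so the union is just that shape — area = 72.00 mm². Checking containment: the cross-section at z = 14.4 is a subset of the cross-section at z = 6.6.

entirely on top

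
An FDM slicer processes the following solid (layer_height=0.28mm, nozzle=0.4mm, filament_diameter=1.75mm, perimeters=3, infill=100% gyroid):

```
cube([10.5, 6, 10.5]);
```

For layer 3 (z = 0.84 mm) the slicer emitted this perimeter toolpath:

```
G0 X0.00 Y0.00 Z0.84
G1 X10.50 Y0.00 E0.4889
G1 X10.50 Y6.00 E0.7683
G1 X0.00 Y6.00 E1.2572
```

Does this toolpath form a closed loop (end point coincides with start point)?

no

Start point (G0): (0.00, 0.00). End point (last G1): the path does not return to the start — open.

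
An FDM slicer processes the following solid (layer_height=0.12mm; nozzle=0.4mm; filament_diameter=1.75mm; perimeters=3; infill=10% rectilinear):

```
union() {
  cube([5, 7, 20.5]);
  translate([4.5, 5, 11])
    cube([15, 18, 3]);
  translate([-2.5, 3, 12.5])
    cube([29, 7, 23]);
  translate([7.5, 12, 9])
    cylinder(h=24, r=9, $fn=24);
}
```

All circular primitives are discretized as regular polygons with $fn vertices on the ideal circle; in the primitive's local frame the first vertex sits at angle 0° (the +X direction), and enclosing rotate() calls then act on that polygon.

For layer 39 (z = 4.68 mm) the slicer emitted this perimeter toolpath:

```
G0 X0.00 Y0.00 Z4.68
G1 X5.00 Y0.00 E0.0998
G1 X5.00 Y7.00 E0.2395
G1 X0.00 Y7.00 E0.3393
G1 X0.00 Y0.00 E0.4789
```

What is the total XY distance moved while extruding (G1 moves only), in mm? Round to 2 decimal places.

24.00 mm

Sum the Euclidean lengths of each G1 segment: total = 24.00 mm.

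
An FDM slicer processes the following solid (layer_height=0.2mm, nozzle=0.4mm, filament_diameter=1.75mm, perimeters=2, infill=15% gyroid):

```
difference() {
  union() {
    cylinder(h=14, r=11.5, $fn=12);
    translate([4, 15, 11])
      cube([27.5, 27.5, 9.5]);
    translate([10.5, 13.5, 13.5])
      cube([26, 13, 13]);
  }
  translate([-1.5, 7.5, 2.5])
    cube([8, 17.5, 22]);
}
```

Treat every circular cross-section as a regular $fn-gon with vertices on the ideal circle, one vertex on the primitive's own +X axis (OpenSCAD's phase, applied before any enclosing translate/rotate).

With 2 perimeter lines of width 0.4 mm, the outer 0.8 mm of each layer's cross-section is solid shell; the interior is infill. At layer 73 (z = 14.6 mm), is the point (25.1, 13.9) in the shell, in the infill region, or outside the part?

At z = 14.6 mm: the cylinder does not reach this height (z outside [0, 14]); the 27.5×27.5 cube at (4, 15) contributes its full rectangle; the 26×13 cube at (10.5, 13.5) contributes its full rectangle; Combining (union): the regions partially overlap (shared area 241.50 mm²), so overlapping operands fuse into one piece — 1 connected region; the 8×17.5 cube at (-1.5, 7.5) contributes its full rectangle; Taking the first minus the rest: starting from the result so far, the 8×17.5 cube at (-1.5, 7.5) partially overlaps it — only the 25.00 mm² overlap (of its 140.00 mm²) is removed, clipping the outline — 1 connected region. Overall, the cross-section is a single solid region. The nearest boundary edge runs (36.50, 13.50)→(10.50, 13.50); distance from the point to it = 0.40 mm. The point is inside the cross-section, 0.40 mm from the nearest boundary — within the 0.8 mm shell band (2 × 0.4).

shell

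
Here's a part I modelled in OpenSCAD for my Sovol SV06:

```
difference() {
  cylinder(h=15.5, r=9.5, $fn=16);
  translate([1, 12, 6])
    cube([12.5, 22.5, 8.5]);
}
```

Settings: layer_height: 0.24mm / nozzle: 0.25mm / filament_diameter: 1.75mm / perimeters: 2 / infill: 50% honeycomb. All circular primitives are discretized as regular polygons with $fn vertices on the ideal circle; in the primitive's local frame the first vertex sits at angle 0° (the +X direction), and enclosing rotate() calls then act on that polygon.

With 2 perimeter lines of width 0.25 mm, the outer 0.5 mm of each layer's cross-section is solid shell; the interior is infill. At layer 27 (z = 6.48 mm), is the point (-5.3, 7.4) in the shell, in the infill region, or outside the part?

At z = 6.48 mm: the r=9.5 cylinder contributes a regular 16-gon of circumradius 9.5; the cube at (1, 12) (footprint 12.5×22.5) is included at this height; Taking the first minus the rest: starting from the r=9.5 cylinder, the 12.5×22.5 cube at (1, 12) misses the remaining region (no effect) — 1 connected region. Overall, the cross-section is a single solid region. The nearest boundary edge runs (-6.72, 6.72)→(-3.64, 8.78); distance from the point to it = 0.22 mm. The point is inside the cross-section, 0.22 mm from the nearest boundary — within the 0.5 mm shell band (2 × 0.25).

shell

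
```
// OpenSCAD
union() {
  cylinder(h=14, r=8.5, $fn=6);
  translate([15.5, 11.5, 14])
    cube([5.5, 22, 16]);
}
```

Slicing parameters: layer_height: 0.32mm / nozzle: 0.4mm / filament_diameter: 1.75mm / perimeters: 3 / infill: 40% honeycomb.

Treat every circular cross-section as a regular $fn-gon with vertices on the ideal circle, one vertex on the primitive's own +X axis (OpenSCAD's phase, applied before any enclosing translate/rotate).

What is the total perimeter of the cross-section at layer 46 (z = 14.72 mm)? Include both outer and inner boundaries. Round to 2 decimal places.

At z = 14.72 mm: the cylinder does not reach this height (z outside [0, 14]); the cube at (15.5, 11.5) (footprint 5.5×22) is included at this height (perimeter 55.00 mm); Taking the union: only the 5.5×22 cube at (15.5, 11.5) is present, so the union is just that shape — boundary = 55.00 mm. Overall, the cross-section is a single solid region. Total boundary length (outer) = 55.00 mm.

55.00 mm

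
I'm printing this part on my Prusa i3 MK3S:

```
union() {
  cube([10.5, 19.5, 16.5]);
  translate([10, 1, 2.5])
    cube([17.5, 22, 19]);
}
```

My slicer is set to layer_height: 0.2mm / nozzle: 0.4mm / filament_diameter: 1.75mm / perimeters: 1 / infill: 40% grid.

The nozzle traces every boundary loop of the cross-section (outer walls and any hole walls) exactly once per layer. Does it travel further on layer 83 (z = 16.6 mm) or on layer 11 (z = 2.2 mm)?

layer 83 (z = 16.6 mm)

Layer 83 (z = 16.6): the cube does not reach this height (z outside [0, 16.5]); the cube at (10, 1) is present — its section is the full 17.5×22 rectangle (perimeter 79.00 mm); Combining (union): only the 17.5×22 cube at (10, 1) is present, so the union is just that shape — boundary = 79.00 mm. So its perimeter = 79.00 mm. Layer 11 (z = 2.2): the 10.5×19.5 cube contributes its full rectangle (perimeter 60.00 mm); the cube at (10, 1) is not intersected at this z (z outside [2.5, 21.5]); Taking the union: only the 10.5×19.5 cube is present, so the union is just that shape — boundary = 60.00 mm. So its perimeter = 60.00 mm. Layer 83 is larger (79.00 vs 60.00 mm).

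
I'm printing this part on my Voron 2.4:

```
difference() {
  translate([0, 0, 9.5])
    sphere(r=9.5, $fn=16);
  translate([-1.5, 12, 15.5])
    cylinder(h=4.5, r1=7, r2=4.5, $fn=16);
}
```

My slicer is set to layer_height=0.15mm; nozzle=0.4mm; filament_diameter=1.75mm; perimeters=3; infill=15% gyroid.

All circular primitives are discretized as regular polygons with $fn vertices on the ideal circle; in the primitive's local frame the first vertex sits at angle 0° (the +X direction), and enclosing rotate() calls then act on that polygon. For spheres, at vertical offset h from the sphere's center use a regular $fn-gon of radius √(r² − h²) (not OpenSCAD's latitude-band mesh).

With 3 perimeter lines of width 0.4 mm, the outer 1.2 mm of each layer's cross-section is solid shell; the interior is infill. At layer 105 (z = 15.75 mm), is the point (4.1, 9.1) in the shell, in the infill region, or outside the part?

outside

At z = 15.75 mm: the r=9.5 sphere slices to a regular 16-gon of circumradius 7.155 (√(r²−h²) with h=6.25 from center); the cone at (-1.5, 12) (r1=7→r2=4.5) has section circumradius 6.861 here — a regular 16-gon; Subtracting the remaining from the first: starting from the r=9.5 sphere, the cone at (-1.5, 12) partially overlaps it — only the 7.87 mm² overlap (of its 144.12 mm²) is removed, clipping the outline — 1 connected region. Overall, the cross-section is a single solid region. The nearest boundary edge runs (2.74, 6.61)→(5.06, 5.06); distance from the point to it = 2.84 mm. The point is not inside any of the regions above, so it lies outside the cross-section (2.84 mm from the nearest boundary).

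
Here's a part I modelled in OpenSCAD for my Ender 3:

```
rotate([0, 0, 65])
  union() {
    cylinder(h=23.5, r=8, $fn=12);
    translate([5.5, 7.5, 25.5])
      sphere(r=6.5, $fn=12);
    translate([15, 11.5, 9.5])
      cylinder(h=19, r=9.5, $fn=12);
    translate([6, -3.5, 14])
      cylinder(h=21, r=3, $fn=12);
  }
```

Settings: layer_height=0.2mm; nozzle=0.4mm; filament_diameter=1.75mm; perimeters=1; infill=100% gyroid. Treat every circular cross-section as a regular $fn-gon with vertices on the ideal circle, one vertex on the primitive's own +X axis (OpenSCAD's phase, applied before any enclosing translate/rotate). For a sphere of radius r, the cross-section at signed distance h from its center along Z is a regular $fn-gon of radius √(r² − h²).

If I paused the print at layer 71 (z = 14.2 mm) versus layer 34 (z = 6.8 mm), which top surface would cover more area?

layer 71 (z = 14.2 mm)

Layer 71 (z = 14.2): the r=8 cylinder gives a regular 12-gon of circumradius 8 (constant along its height) (area = (12/2)·8.000²·sin(360°/12) = 192.00 mm²); the sphere at (5.5, 7.5) does not reach this height (|z−center|=11.300 > r=6.5); the r=9.5 cylinder at (15, 11.5) contributes a regular 12-gon of circumradius 9.5 (area = (12/2)·9.500²·sin(360°/12) = 270.75 mm²); the cylinder at (6, -3.5): section is a regular 12-gon, circumradius r=3 (area = (12/2)·3.000²·sin(360°/12) = 27.00 mm²); Combining (union): the regions partially overlap — summed areas 489.75 mm² minus the doubly-counted overlap 17.39 mm² gives 472.36 mm² — area = 472.36 mm²; (rotated 65° about Z; rotation is an isometry so areas/perimeters/island counts are preserved). So its area = 472.36 mm². Layer 34 (z = 6.8): the r=8 cylinder contributes a regular 12-gon of circumradius 8 (area = (12/2)·8.000²·sin(360°/12) = 192.00 mm²); the sphere at (5.5, 7.5) is not intersected at this z (|z−center|=18.700 > r=6.5); the cylinder at (15, 11.5) is not intersected at this z (z outside [9.5, 28.5]); the cylinder at (6, -3.5) is absent (z outside [14, 35]); Combining (union): only the r=8 cylinder is present, so the union is just that shape — area = 192.00 mm²; (rotated 65° about Z; rotation is an isometry so areas/perimeters/island counts are preserved). So its area = 192.00 mm². Layer 71 is larger (472.36 vs 192.00 mm²).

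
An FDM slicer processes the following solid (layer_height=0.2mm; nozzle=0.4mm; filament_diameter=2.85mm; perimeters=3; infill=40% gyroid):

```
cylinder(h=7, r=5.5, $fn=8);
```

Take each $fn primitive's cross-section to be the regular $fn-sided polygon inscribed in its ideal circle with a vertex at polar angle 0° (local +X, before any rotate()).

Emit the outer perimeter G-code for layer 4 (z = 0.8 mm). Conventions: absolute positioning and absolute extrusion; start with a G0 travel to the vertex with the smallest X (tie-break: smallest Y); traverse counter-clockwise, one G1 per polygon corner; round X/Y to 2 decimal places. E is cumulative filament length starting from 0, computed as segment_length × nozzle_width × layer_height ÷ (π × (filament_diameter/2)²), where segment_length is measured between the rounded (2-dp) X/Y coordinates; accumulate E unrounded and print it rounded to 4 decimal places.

G0 X-5.50 Y0.00 Z0.80
G1 X-3.89 Y-3.89 E0.0528
G1 X0.00 Y-5.50 E0.1056
G1 X3.89 Y-3.89 E0.1584
G1 X5.50 Y0.00 E0.2112
G1 X3.89 Y3.89 E0.2640
G1 X0.00 Y5.50 E0.3168
G1 X-3.89 Y3.89 E0.3696
G1 X-5.50 Y0.00 E0.4224

At z = 0.8 mm: the r=5.5 cylinder gives a regular 8-gon of circumradius 5.5 (constant along its height). The outline is a single polygon with 8 vertices. Extrusion per mm of travel: 0.4 × 0.2 / (π × 1.425²) = 0.012540. Accumulating E over each segment gives final E = 0.4224.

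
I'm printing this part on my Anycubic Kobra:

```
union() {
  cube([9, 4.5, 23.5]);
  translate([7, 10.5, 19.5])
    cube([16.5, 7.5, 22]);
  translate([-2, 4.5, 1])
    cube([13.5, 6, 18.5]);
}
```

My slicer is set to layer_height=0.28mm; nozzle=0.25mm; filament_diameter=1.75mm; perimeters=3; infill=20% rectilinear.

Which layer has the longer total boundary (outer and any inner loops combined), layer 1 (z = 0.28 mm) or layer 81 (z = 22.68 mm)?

layer 81 (z = 22.68 mm)

Layer 1 (z = 0.28): the cube is present — its section is the full 9×4.5 rectangle (perimeter 27.00 mm); the cube at (7, 10.5) is not intersected at this z (z outside [19.5, 41.5]); the cube at (-2, 4.5) is not intersected at this z (z outside [1, 19.5]); Taking the union: only the 9×4.5 cube is present, so the union is just that shape — boundary = 27.00 mm. So its perimeter = 27.00 mm. Layer 81 (z = 22.68): the cube is present — its section is the full 9×4.5 rectangle (perimeter 27.00 mm); the cube at (7, 10.5) is present — its section is the full 16.5×7.5 rectangle (perimeter 48.00 mm); the cube at (-2, 4.5) is not intersected at this z (z outside [1, 19.5]); Merging all regions: the 2 present regions are separate (no shared area or edge), so areas and boundary lengths simply add and each stays a separate island — boundary = 75.00 mm. So its perimeter = 75.00 mm. Layer 81 is larger (75.00 vs 27.00 mm).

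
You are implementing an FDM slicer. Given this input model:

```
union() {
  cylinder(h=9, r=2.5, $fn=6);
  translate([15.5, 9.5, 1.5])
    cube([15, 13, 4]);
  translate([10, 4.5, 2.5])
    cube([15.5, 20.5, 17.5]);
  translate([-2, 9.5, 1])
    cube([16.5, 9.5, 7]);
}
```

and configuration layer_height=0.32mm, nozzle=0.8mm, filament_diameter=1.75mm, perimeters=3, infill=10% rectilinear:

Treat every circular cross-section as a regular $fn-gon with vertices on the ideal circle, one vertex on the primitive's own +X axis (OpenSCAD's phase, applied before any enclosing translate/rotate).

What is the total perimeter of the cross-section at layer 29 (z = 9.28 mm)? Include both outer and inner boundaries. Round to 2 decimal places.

72.00 mm

At z = 9.28 mm: the cylinder is absent (z outside [0, 9]); the cube at (15.5, 9.5) does not reach this height (z outside [1.5, 5.5]); the cube at (10, 4.5) (footprint 15.5×20.5) is included at this height (perimeter 72.00 mm); the cube at (-2, 9.5) is not intersected at this z (z outside [1, 8]); Combining (union): only the 15.5×20.5 cube at (10, 4.5) is present, so the union is just that shape — boundary = 72.00 mm. Overall, the cross-section is a single solid region. Total boundary length (outer) = 72.00 mm.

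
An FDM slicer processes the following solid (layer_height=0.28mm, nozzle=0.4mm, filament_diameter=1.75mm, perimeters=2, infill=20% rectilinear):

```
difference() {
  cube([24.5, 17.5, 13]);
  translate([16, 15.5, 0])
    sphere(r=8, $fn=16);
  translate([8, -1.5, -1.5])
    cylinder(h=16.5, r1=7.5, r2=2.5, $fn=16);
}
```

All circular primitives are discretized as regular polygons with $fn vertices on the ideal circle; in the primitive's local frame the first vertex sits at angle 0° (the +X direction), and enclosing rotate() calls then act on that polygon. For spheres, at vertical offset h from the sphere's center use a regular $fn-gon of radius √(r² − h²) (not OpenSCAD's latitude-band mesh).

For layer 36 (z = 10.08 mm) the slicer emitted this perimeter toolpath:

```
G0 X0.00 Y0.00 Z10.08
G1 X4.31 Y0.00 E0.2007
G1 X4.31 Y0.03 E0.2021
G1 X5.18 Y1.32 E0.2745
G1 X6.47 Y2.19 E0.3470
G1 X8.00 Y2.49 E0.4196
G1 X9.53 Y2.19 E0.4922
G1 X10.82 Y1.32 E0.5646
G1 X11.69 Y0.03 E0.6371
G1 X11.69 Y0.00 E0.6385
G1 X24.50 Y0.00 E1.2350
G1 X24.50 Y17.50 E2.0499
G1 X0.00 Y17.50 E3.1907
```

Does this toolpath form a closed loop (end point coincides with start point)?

no

Start point (G0): (0.00, 0.00). End point (last G1): the path does not return to the start — open.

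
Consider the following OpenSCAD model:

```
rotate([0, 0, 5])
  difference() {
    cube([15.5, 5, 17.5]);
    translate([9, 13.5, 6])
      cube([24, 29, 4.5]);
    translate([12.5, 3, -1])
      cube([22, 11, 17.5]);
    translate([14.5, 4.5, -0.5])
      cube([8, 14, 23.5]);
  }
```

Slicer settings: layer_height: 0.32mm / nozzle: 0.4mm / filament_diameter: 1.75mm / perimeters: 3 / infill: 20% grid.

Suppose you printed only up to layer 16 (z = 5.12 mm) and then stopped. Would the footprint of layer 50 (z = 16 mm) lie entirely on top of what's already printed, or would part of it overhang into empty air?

entirely on top

Compare the two slices. At z = 5.12: the cube (footprint 15.5×5) is included at this height (area 77.50 mm²); the cube at (9, 13.5) does not reach this height (z outside [6, 10.5]); the 22×11 cube at (12.5, 3) contributes its full rectangle (area 242.00 mm²); the cube at (14.5, 4.5) (footprint 8×14) is included at this height (area 112.00 mm²); Subtracting the remaining from the first: starting from the 15.5×5 cube (77.50 mm²), the 22×11 cube at (12.5, 3) partially overlaps it — only the 6.00 mm² overlap (of its 242.00 mm²) is removed, clipping the outline; the 8×14 cube at (14.5, 4.5) misses the remaining region (no effect) — area = 71.50 mm²; (whole slice rotated 5° about Z — lengths, areas and connectivity unchanged). At z = 16: the cube is present — its section is the full 15.5×5 rectangle (area 77.50 mm²); the cube at (9, 13.5) is absent (z outside [6, 10.5]); the 22×11 cube at (12.5, 3) contributes its full rectangle (area 242.00 mm²); the cube at (14.5, 4.5) is present — its section is the full 8×14 rectangle (area 112.00 mm²); Taking the first minus the rest: starting from the 15.5×5 cube (77.50 mm²), the 22×11 cube at (12.5, 3) partially overlaps it — only the 6.00 mm² overlap (of its 242.00 mm²) is removed, clipping the outline; the 8×14 cube at (14.5, 4.5) misses the remaining region (no effect) — area = 71.50 mm²; (whole slice rotated 5° about Z — lengths, areas and connectivity unchanged). Checking containment: the cross-section at z = 16 is a subset of the cross-section at z = 5.12.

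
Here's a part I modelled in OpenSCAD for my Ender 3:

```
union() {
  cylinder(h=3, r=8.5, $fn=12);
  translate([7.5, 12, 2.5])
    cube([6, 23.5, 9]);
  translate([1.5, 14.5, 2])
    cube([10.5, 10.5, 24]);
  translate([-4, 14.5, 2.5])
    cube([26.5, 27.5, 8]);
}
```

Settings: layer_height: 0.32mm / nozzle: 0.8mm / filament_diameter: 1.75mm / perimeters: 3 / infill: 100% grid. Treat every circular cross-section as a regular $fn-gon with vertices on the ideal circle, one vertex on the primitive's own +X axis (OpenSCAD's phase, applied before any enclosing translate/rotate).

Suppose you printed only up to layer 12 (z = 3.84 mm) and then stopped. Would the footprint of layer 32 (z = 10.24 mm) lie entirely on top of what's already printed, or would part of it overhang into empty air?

Compare the two slices. At z = 3.84: the cylinder does not reach this height (z outside [0, 3]); the 6×23.5 cube at (7.5, 12) contributes its full rectangle (area 141.00 mm²); the cube at (1.5, 14.5) (footprint 10.5×10.5) is included at this height (area 110.25 mm²); the cube at (-4, 14.5) (footprint 26.5×27.5) is included at this height (area 728.75 mm²); Merging all regions: the regions partially overlap — summed areas 980.00 mm² minus the doubly-counted overlap 236.25 mm² gives 743.75 mm² — area = 743.75 mm². At z = 10.24: the cylinder does not reach this height (z outside [0, 3]); the cube at (7.5, 12) is present — its section is the full 6×23.5 rectangle (area 141.00 mm²); the cube at (1.5, 14.5) is present — its section is the full 10.5×10.5 rectangle (area 110.25 mm²); the 26.5×27.5 cube at (-4, 14.5) contributes its full rectangle (area 728.75 mm²); Merging all regions: the regions partially overlap — summed areas 980.00 mm² minus the doubly-counted overlap 236.25 mm² gives 743.75 mm² — area = 743.75 mm². Checking containment: the cross-section at z = 10.24 is a subset of the cross-section at z = 3.84.

entirely on top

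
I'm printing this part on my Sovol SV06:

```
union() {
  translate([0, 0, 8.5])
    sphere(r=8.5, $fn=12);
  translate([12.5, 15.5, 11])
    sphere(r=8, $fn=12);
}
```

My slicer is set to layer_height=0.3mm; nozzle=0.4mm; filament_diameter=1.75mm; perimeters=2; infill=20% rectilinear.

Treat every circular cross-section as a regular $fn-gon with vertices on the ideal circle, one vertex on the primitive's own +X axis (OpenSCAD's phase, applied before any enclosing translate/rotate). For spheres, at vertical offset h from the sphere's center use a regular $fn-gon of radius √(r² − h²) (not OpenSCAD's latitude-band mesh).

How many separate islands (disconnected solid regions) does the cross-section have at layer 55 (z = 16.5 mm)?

At z = 16.5 mm: the r=8.5 sphere contributes a regular 12-gon of circumradius √(8.5²−8²) = 2.872; the sphere at (12.5, 15.5): section is a regular 12-gon, circumradius = √(r²−h²) = √(8²−5.5²) = 5.809; Merging all regions: the 2 present regions are separate (no shared area or edge), so areas and boundary lengths simply add and each stays a separate island — 2 connected regions. Overall, the cross-section has 2 separate islands. Island count = 2.

2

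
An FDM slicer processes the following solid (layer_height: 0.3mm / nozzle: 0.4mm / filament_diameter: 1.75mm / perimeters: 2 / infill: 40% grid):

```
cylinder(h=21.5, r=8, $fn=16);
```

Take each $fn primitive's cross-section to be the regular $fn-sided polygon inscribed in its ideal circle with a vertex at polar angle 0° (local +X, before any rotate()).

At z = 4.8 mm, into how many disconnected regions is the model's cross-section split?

1

At z = 4.8 mm: the r=8 cylinder gives a regular 16-gon of circumradius 8 (constant along its height). The result has 1 disconnected region.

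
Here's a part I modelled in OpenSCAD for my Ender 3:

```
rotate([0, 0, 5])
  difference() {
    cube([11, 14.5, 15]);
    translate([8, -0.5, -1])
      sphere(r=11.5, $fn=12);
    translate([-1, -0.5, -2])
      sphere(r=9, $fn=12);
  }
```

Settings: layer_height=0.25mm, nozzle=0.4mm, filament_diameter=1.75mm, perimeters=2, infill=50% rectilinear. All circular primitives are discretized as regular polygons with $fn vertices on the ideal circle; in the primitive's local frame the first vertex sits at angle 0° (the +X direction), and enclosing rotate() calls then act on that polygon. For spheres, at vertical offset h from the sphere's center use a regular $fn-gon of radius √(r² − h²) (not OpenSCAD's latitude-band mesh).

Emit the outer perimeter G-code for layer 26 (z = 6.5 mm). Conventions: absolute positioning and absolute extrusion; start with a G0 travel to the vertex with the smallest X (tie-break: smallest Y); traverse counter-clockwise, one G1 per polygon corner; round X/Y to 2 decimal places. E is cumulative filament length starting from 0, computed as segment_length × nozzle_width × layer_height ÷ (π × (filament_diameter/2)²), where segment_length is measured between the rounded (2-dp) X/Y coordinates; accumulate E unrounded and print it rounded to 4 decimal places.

At z = 6.5 mm: the cube is present — its section is the full 11×14.5 rectangle; the r=11.5 sphere at (8, -0.5) slices to a regular 12-gon of circumradius 8.718 (√(r²−h²) with h=7.5 from center); the r=9 sphere at (-1, -0.5) contributes a regular 12-gon of circumradius √(9²−8.5²) = 2.958; Taking the first minus the rest: starting from the 11×14.5 cube, the r=11.5 sphere at (8, -0.5) partially overlaps it — only the 75.49 mm² overlap (of its 228.00 mm²) is removed, clipping the outline; the r=9 sphere at (-1, -0.5) partially overlaps it — only the 0.00 mm² overlap (of its 26.25 mm²) is removed, clipping the outline — 1 connected region; (rotated 5° about Z; rotation is an isometry so areas/perimeters/island counts are preserved). The outline is a single polygon with 7 vertices. Extrusion per mm of travel: 0.4 × 0.25 / (π × 0.875²) = 0.041575. Accumulating E over each segment gives final E = 1.8395.

G0 X-1.26 Y14.44 Z6.50
G1 X-0.19 Y2.18 E0.5116
G1 X0.11 Y3.88 E0.5834
G1 X3.01 Y7.34 E0.7711
G1 X7.25 Y8.88 E0.9587
G1 X10.31 Y8.34 E1.0878
G1 X9.69 Y15.40 E1.3825
G1 X-1.26 Y14.44 E1.8395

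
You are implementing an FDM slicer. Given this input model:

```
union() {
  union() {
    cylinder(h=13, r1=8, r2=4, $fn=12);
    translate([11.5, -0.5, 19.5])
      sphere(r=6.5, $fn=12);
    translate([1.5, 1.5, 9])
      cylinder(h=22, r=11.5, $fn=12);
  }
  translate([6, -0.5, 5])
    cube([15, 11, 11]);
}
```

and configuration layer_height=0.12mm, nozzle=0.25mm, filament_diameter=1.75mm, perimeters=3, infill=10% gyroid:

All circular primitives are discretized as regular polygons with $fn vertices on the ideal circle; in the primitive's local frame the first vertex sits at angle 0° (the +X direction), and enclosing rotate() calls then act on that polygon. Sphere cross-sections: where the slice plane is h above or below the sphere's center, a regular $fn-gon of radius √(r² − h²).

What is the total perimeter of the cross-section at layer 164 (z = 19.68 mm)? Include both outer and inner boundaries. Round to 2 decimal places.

79.99 mm

At z = 19.68 mm: the cone is not intersected at this z (z outside [0, 13]); the sphere at (11.5, -0.5): section is a regular 12-gon, circumradius = √(r²−h²) = √(6.5²−0.18²) = 6.498 (perimeter = 2·12·6.498·sin(180°/12) = 40.36 mm); the r=11.5 cylinder at (1.5, 1.5) contributes a regular 12-gon of circumradius 11.5 (perimeter = 2·12·11.500·sin(180°/12) = 71.43 mm); Merging all regions: the regions partially overlap (shared area 68.48 mm²), so the edge portions inside another operand are dropped and the merged outline is re-measured after clipping — boundary = 79.99 mm; the cube at (6, -0.5) is not intersected at this z (z outside [5, 16]); Merging all regions: only that combined region is present, so the union is just that shape — boundary = 79.99 mm. Overall, the cross-section is a single solid region. Total boundary length (outer) = 79.99 mm.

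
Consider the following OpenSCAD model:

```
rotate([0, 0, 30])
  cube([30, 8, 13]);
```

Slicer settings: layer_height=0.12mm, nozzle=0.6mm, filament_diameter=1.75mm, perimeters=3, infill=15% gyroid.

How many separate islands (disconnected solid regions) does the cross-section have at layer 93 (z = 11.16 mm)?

At z = 11.16 mm: the 30×8 cube contributes its full rectangle; (rotated 30° about Z; rotation is an isometry so areas/perimeters/island counts are preserved). Overall, the cross-section is a single solid region. Island count = 1.

1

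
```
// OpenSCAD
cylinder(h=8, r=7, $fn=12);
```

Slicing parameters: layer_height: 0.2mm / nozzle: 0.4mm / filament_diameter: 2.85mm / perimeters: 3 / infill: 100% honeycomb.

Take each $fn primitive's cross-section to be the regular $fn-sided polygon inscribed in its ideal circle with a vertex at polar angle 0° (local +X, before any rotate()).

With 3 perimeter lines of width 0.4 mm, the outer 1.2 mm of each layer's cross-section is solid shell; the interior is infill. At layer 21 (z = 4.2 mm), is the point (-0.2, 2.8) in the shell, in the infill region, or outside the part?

At z = 4.2 mm: the cylinder: section is a regular 12-gon, circumradius r=7. Overall, the cross-section is a single solid region. The nearest boundary edge runs (0.00, 7.00)→(-3.50, 6.06); distance from the point to it = 4.01 mm. The point is inside the cross-section and 4.01 mm from the nearest boundary — more than the 1.2 mm shell width (3 × 0.4), so it's in the infill interior.

infill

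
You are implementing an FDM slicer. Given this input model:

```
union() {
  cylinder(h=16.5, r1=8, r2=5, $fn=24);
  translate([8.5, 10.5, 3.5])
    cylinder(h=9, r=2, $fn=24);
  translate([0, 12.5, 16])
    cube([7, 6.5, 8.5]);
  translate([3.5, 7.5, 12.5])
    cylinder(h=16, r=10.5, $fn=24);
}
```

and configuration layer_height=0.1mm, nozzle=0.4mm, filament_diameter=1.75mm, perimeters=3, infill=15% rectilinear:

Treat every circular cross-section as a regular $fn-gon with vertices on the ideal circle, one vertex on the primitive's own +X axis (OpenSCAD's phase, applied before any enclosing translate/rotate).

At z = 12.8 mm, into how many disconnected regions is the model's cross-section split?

At z = 12.8 mm: the cone: at t=0.776 of its height the radius interpolates to r₁+(r₂−r₁)t = 5.673, giving a regular 24-gon of that circumradius; the cylinder at (8.5, 10.5) is absent (z outside [3.5, 12.5]); the cube at (0, 12.5) is absent (z outside [16, 24.5]); the r=10.5 cylinder at (3.5, 7.5) gives a regular 24-gon of circumradius 10.5 (constant along its height); Taking the union: the regions partially overlap (shared area 68.34 mm²), so overlapping operands fuse into one piece — 1 connected region. The result has 1 disconnected region.

1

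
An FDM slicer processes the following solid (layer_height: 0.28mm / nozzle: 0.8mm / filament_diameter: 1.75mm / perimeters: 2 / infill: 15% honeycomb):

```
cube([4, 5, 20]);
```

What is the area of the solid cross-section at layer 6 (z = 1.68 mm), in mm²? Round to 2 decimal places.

At z = 1.68 mm: the cube (footprint 4×5) is included at this height (area 20.00 mm²). Overall, the cross-section is a single solid region. Net area = 20.00 mm².

20.00 mm²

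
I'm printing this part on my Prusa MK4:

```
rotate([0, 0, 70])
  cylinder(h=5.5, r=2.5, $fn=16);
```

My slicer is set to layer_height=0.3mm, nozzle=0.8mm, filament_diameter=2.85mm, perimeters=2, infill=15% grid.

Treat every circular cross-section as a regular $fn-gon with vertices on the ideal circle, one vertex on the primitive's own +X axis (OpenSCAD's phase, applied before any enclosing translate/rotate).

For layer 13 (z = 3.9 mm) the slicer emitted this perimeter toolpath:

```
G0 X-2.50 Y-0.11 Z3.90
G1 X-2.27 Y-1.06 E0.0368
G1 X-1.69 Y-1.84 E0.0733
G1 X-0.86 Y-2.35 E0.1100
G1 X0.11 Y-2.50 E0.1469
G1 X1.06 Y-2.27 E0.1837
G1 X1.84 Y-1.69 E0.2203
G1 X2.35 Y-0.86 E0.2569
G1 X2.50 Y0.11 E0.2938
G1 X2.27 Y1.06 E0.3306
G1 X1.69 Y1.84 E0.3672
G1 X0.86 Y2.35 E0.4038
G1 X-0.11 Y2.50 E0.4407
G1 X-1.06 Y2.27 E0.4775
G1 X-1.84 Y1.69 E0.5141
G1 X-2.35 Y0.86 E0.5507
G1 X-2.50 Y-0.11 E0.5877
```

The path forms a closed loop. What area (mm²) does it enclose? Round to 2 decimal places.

Apply the shoelace formula to the sequence of (X, Y) vertices; enclosed area = 19.17 mm².

19.17 mm²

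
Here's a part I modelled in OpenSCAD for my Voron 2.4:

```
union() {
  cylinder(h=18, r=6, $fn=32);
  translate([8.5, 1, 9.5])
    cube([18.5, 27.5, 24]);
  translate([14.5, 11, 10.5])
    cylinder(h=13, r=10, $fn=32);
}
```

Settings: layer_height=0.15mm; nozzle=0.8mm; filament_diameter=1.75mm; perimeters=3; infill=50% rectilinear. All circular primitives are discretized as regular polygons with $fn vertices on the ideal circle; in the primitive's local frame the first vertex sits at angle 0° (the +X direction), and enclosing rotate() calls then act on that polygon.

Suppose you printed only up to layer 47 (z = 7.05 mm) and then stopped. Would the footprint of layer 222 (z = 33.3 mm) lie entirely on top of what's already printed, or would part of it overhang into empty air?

part overhangs

Compare the two slices. At z = 7.05: the r=6 cylinder gives a regular 32-gon of circumradius 6 (constant along its height) (area = (32/2)·6.000²·sin(360°/32) = 112.37 mm²); the cube at (8.5, 1) is not intersected at this z (z outside [9.5, 33.5]); the cylinder at (14.5, 11) does not reach this height (z outside [10.5, 23.5]); Merging all regions: only the r=6 cylinder is present, so the union is just that shape — area = 112.37 mm². At z = 33.3: the cylinder is absent (z outside [0, 18]); the cube at (8.5, 1) (footprint 18.5×27.5) is included at this height (area 508.75 mm²); the cylinder at (14.5, 11) does not reach this height (z outside [10.5, 23.5]); Combining (union): only the 18.5×27.5 cube at (8.5, 1) is present, so the union is just that shape — area = 508.75 mm². Checking containment: at z = 33.3 the cross-section extends beyond the z = 7.05 cross-section by about 508.75 mm².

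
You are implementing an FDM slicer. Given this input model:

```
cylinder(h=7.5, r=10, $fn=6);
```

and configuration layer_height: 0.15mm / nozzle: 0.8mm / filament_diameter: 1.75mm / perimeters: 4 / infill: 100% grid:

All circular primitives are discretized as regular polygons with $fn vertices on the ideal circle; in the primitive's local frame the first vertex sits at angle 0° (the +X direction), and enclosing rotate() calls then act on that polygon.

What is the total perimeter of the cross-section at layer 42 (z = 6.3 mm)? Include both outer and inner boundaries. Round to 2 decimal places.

At z = 6.3 mm: the cylinder: section is a regular 6-gon, circumradius r=10 (perimeter = 2·6·10.000·sin(180°/6) = 60.00 mm). Overall, the cross-section is a single solid region. Total boundary length (outer) = 60.00 mm.

60.00 mm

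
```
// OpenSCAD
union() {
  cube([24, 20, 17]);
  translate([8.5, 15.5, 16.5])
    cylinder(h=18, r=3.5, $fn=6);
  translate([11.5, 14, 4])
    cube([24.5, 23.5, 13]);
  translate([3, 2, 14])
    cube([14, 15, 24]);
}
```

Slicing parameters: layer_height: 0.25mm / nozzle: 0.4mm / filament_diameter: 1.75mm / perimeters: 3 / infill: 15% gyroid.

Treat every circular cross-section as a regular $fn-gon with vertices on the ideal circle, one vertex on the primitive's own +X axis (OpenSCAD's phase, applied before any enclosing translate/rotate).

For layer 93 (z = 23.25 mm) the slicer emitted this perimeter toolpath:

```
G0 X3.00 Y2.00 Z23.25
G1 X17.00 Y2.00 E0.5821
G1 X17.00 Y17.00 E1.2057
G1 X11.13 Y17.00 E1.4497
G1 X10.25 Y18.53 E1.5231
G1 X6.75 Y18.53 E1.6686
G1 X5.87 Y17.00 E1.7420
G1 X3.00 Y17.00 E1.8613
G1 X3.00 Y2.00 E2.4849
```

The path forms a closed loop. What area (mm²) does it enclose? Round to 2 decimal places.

216.70 mm²

Apply the shoelace formula to the sequence of (X, Y) vertices; enclosed area = 216.70 mm².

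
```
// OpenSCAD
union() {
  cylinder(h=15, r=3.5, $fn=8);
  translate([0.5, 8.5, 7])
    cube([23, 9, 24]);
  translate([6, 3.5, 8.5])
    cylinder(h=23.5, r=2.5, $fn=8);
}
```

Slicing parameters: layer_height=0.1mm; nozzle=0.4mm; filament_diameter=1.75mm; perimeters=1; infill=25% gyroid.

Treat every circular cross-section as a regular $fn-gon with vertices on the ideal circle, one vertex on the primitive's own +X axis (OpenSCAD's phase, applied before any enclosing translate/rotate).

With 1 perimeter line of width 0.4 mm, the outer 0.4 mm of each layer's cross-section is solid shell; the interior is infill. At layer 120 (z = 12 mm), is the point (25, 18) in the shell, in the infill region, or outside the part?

outside

At z = 12 mm: the r=3.5 cylinder contributes a regular 8-gon of circumradius 3.5; the cube at (0.5, 8.5) (footprint 23×9) is included at this height; the r=2.5 cylinder at (6, 3.5) gives a regular 8-gon of circumradius 2.5 (constant along its height); Combining (union): the 3 present regions are separate (no shared area or edge), so areas and boundary lengths simply add and each stays a separate island — 3 connected regions. Overall, the cross-section has 3 separate islands. The nearest boundary edge runs (0.50, 17.50)→(23.50, 17.50); distance from the point to it = 1.58 mm. The point is not inside any of the regions above, so it lies outside the cross-section (1.58 mm from the nearest boundary).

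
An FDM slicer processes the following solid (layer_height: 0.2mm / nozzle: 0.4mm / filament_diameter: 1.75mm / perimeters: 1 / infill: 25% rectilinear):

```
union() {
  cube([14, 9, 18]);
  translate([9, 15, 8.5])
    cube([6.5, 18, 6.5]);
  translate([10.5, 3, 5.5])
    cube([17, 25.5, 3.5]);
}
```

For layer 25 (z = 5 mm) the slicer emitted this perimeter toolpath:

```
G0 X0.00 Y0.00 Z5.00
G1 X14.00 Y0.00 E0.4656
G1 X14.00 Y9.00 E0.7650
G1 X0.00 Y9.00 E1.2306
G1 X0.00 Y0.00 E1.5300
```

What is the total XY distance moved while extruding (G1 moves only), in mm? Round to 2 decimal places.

Sum the Euclidean lengths of each G1 segment: total = 46.00 mm.

46.00 mm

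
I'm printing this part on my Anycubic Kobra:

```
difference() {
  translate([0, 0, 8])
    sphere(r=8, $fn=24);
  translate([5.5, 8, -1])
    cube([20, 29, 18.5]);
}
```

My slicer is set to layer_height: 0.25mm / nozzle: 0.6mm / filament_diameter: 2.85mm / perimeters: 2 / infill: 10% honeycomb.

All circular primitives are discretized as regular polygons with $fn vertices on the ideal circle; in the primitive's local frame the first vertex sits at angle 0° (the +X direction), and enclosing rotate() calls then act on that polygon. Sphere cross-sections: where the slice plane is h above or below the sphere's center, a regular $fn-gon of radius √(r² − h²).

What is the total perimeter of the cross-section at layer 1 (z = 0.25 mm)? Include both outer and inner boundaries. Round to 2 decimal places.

12.43 mm

At z = 0.25 mm: the r=8 sphere contributes a regular 24-gon of circumradius √(8²−7.75²) = 1.984 (perimeter = 2·24·1.984·sin(180°/24) = 12.43 mm); the cube at (5.5, 8) (footprint 20×29) is included at this height (perimeter 98.00 mm); After the difference (first − rest): starting from the r=8 sphere, the 20×29 cube at (5.5, 8) misses the remaining region (no effect) — boundary = 12.43 mm. Overall, the cross-section is a single solid region. Total boundary length (outer) = 12.43 mm.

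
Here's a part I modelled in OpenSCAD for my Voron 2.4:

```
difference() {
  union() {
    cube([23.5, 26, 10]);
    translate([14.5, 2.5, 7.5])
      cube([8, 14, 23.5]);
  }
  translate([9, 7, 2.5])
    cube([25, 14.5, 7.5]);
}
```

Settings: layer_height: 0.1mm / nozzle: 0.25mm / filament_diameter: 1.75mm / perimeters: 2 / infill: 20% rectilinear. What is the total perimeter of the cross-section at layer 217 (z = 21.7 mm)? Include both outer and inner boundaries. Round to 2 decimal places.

44.00 mm

At z = 21.7 mm: the cube is not intersected at this z (z outside [0, 10]); the 8×14 cube at (14.5, 2.5) contributes its full rectangle (perimeter 44.00 mm); Combining (union): only the 8×14 cube at (14.5, 2.5) is present, so the union is just that shape — boundary = 44.00 mm; the cube at (9, 7) does not reach this height (z outside [2.5, 10]); Subtracting the remaining from the first: none of the subtracted shapes is present at this height, so the result so far is unchanged — boundary = 44.00 mm. Overall, the cross-section is a single solid region. Total boundary length (outer) = 44.00 mm.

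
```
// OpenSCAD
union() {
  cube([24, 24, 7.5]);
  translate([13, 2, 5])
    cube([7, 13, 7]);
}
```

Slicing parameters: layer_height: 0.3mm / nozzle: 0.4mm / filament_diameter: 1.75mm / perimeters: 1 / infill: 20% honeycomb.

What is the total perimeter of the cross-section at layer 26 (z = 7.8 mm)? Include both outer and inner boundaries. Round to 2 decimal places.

At z = 7.8 mm: the cube is absent (z outside [0, 7.5]); the 7×13 cube at (13, 2) contributes its full rectangle (perimeter 40.00 mm); Taking the union: only the 7×13 cube at (13, 2) is present, so the union is just that shape — boundary = 40.00 mm. Overall, the cross-section is a single solid region. Total boundary length (outer) = 40.00 mm.

40.00 mm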